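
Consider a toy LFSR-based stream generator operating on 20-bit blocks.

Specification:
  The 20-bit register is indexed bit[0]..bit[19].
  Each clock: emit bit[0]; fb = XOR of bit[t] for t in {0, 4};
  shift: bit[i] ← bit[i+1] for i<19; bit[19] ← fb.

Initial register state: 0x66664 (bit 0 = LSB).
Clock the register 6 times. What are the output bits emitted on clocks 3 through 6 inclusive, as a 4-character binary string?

reg_0 = 0x66664
clock 1: out=0, reg = 0x33332
clock 2: out=0, reg = 0x99999
clock 3: out=1, reg = 0x4CCCC
clock 4: out=0, reg = 0x26666
clock 5: out=0, reg = 0x13333
clock 6: out=1, reg = 0x09999

1001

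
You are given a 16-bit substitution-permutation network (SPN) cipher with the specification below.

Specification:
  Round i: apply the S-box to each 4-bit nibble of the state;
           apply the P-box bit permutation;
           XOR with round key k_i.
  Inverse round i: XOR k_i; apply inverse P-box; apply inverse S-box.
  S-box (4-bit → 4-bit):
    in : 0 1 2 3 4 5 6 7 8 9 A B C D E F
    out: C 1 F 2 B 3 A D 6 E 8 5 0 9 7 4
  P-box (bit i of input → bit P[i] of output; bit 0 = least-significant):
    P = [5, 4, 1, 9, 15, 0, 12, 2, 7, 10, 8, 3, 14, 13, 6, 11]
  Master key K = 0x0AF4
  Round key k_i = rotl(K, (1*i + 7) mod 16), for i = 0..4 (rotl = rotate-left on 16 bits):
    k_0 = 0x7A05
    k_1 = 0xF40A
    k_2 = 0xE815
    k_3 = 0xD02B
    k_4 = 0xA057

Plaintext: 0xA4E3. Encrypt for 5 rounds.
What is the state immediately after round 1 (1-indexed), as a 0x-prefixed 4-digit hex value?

s_0 = plaintext = 0xA4E3
s_1 = Round(s_0, k_0) = 0xE69C
s_2 = Round(s_1, k_1) = 0x8047
s_3 = Round(s_2, k_2) = 0x4B7A
s_4 = Round(s_3, k_3) = 0x2BAF
s_5 = Round(s_4, k_4) = 0xC991

0xE69C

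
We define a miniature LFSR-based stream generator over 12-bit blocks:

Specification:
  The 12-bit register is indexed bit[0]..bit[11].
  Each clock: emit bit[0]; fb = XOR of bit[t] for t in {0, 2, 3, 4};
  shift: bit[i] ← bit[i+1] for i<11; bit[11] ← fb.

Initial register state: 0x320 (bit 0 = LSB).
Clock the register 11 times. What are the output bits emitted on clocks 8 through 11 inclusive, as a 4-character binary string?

0110

reg_0 = 0x320
clock 1: out=0, reg = 0x190
clock 2: out=0, reg = 0x8C8
clock 3: out=0, reg = 0xC64
clock 4: out=0, reg = 0xE32
clock 5: out=0, reg = 0xF19
clock 6: out=1, reg = 0xF8C
clock 7: out=0, reg = 0x7C6
clock 8: out=0, reg = 0xBE3
clock 9: out=1, reg = 0xDF1
clock 10: out=1, reg = 0x6F8
clock 11: out=0, reg = 0x37C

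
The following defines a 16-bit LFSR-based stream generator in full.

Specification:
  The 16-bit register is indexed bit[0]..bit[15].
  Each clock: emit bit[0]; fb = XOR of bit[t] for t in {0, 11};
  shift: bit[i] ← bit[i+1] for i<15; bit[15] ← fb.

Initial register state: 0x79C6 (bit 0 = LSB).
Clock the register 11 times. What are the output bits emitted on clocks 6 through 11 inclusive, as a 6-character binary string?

reg_0 = 0x79C6
clock 1: out=0, reg = 0xBCE3
clock 2: out=1, reg = 0x5E71
clock 3: out=1, reg = 0x2F38
clock 4: out=0, reg = 0x979C
clock 5: out=0, reg = 0x4BCE
clock 6: out=0, reg = 0xA5E7
clock 7: out=1, reg = 0xD2F3
clock 8: out=1, reg = 0xE979
clock 9: out=1, reg = 0x74BC
clock 10: out=0, reg = 0x3A5E
clock 11: out=0, reg = 0x9D2F

011100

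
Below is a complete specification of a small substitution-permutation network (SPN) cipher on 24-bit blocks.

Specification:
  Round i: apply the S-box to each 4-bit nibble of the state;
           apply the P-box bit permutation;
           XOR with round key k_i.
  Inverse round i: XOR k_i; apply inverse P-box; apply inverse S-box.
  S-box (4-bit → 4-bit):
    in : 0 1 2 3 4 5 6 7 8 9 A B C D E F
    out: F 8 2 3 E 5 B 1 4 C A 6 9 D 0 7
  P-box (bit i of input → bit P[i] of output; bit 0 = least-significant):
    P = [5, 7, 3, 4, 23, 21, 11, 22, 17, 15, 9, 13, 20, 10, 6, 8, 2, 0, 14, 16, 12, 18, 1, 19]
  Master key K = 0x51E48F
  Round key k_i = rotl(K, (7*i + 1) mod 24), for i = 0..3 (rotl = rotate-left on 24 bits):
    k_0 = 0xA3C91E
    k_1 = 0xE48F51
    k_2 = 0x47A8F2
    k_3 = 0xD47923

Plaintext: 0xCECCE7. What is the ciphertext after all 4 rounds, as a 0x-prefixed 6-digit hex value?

0x5DF2DE

s_0 = plaintext = 0xCECCE7
s_1 = Round(s_0, k_0) = 0xB9F83E
s_2 = Round(s_1, k_1) = 0x51C913
s_3 = Round(s_2, k_2) = 0x169B50
s_4 = Round(s_3, k_3) = 0x5DF2DE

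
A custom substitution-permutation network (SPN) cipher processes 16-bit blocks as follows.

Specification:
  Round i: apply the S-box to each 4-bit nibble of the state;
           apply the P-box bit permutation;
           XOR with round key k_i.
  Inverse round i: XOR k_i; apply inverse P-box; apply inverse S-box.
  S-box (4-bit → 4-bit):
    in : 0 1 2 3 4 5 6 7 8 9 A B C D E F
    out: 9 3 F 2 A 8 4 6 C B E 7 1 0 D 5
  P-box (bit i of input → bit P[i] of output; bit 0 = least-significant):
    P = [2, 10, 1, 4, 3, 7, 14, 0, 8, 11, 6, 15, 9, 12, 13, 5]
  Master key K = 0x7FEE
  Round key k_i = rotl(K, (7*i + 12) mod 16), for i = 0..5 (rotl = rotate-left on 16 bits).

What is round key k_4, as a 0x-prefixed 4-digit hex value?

0xEE7F

K = 0x7FEE
k_0 = rotl(K, (7*0+12) mod 16) = rotl(K, 12) = 0xE7FE
k_1 = rotl(K, (7*1+12) mod 16) = rotl(K, 3) = 0xFF73
k_2 = rotl(K, (7*2+12) mod 16) = rotl(K, 10) = 0xB9FF
k_3 = rotl(K, (7*3+12) mod 16) = rotl(K, 1) = 0xFFDC
k_4 = rotl(K, (7*4+12) mod 16) = rotl(K, 8) = 0xEE7F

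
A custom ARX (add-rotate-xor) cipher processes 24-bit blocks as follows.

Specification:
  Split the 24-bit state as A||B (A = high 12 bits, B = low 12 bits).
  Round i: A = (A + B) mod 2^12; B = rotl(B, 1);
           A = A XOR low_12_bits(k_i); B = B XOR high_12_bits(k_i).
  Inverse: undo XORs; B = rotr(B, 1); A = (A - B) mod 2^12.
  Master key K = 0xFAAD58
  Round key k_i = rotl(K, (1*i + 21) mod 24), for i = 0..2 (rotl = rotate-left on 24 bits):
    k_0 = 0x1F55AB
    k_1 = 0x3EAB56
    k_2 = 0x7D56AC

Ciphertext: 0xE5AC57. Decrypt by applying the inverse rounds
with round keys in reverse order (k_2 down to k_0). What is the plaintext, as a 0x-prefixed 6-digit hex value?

s_0 = ciphertext = 0xE5AC57
s_1 = InvRound(s_0, k_2) = 0x3355C1
s_2 = InvRound(s_1, k_1) = 0xD4EB15
s_3 = InvRound(s_2, k_0) = 0x375570

0x375570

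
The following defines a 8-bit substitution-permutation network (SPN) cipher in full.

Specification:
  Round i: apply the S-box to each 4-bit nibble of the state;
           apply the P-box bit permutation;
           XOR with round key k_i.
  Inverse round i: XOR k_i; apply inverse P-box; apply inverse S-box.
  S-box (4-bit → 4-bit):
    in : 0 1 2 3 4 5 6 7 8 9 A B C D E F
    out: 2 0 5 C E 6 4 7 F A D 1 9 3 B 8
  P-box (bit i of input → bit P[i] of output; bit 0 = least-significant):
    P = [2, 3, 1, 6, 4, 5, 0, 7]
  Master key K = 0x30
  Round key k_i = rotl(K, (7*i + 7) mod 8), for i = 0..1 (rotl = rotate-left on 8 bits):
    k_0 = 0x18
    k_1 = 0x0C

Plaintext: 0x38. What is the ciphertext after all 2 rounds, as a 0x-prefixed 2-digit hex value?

s_0 = plaintext = 0x38
s_1 = Round(s_0, k_0) = 0xD7
s_2 = Round(s_1, k_1) = 0x32

0x32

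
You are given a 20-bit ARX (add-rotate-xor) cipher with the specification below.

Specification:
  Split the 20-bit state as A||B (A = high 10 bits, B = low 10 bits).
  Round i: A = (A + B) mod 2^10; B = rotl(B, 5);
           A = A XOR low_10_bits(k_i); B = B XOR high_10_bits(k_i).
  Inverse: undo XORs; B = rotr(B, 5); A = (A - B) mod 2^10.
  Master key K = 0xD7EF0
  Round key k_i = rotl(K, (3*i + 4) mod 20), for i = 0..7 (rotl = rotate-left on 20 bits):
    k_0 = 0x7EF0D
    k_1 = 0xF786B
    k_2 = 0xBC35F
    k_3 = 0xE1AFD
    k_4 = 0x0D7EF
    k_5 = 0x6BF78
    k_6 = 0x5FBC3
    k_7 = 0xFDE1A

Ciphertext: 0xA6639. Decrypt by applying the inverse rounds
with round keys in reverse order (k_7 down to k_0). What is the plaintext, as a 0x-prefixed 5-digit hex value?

s_0 = ciphertext = 0xA6639
s_1 = InvRound(s_0, k_7) = 0xAD5CE
s_2 = InvRound(s_1, k_6) = 0xDC605
s_3 = InvRound(s_2, k_5) = 0xAB15D
s_4 = InvRound(s_3, k_4) = 0x0E10B
s_5 = InvRound(s_4, k_3) = 0x445B4
s_6 = InvRound(s_5, k_2) = 0x6D09A
s_7 = InvRound(s_6, k_1) = 0x5149A
s_8 = InvRound(s_7, k_0) = 0x8742B

0x8742B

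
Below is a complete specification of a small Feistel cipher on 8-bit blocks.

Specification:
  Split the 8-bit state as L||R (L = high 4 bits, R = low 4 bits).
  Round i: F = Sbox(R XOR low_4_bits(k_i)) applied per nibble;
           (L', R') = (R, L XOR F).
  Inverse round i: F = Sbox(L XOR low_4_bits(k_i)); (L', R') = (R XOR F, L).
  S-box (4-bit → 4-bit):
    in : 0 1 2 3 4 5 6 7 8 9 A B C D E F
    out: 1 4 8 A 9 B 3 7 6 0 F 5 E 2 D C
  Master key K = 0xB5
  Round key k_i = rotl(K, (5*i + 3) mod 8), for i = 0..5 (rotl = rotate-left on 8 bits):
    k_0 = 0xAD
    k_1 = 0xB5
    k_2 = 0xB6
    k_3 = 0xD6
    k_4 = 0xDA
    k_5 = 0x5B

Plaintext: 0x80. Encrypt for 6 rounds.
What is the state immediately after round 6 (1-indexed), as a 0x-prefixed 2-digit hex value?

0xB7

s_0 = plaintext = 0x80
s_1 = Round(s_0, k_0) = 0x0A
s_2 = Round(s_1, k_1) = 0xAC
s_3 = Round(s_2, k_2) = 0xC5
s_4 = Round(s_3, k_3) = 0x56
s_5 = Round(s_4, k_4) = 0x6B
s_6 = Round(s_5, k_5) = 0xB7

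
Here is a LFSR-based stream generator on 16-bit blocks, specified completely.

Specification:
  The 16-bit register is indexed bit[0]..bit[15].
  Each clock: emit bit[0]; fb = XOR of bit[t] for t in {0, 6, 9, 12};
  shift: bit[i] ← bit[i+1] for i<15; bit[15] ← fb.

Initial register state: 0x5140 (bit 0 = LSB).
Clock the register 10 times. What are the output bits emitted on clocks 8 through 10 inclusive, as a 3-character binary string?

reg_0 = 0x5140
clock 1: out=0, reg = 0x28A0
clock 2: out=0, reg = 0x1450
clock 3: out=0, reg = 0x0A28
clock 4: out=0, reg = 0x8514
clock 5: out=0, reg = 0x428A
clock 6: out=0, reg = 0xA145
clock 7: out=1, reg = 0x50A2
clock 8: out=0, reg = 0xA851
clock 9: out=1, reg = 0x5428
clock 10: out=0, reg = 0xAA14

010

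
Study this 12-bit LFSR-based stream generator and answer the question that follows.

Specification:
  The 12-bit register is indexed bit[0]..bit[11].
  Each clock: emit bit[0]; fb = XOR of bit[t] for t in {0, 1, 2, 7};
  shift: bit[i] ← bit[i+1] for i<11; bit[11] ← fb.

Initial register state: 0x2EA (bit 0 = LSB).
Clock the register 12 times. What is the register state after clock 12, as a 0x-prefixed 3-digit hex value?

reg_0 = 0x2EA
clock 1: out=0, reg = 0x175
clock 2: out=1, reg = 0x0BA
clock 3: out=0, reg = 0x05D
clock 4: out=1, reg = 0x02E
clock 5: out=0, reg = 0x017
clock 6: out=1, reg = 0x80B
clock 7: out=1, reg = 0x405
clock 8: out=1, reg = 0x202
clock 9: out=0, reg = 0x901
clock 10: out=1, reg = 0xC80
clock 11: out=0, reg = 0xE40
clock 12: out=0, reg = 0x720

0x720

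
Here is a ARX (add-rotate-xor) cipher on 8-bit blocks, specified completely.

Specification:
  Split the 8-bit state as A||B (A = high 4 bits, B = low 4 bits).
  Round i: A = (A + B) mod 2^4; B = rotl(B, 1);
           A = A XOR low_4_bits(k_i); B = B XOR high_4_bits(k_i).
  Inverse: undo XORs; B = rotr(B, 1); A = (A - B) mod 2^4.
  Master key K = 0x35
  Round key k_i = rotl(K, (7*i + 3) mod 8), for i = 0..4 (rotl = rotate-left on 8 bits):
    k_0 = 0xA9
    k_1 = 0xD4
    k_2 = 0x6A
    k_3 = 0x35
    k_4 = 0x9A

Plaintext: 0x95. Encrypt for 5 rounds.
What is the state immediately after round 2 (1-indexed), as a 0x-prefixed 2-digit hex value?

s_0 = plaintext = 0x95
s_1 = Round(s_0, k_0) = 0x70
s_2 = Round(s_1, k_1) = 0x3D
s_3 = Round(s_2, k_2) = 0xAD
s_4 = Round(s_3, k_3) = 0x28
s_5 = Round(s_4, k_4) = 0x08

0x3D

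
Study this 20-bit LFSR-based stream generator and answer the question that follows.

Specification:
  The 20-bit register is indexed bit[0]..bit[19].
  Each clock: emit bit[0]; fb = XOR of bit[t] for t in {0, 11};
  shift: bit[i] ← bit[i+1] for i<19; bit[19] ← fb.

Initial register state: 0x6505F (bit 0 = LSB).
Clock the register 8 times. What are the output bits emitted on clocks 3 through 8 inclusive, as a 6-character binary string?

reg_0 = 0x6505F
clock 1: out=1, reg = 0xB282F
clock 2: out=1, reg = 0x59417
clock 3: out=1, reg = 0xACA0B
clock 4: out=1, reg = 0x56505
clock 5: out=1, reg = 0xAB282
clock 6: out=0, reg = 0x55941
clock 7: out=1, reg = 0x2ACA0
clock 8: out=0, reg = 0x95650

111010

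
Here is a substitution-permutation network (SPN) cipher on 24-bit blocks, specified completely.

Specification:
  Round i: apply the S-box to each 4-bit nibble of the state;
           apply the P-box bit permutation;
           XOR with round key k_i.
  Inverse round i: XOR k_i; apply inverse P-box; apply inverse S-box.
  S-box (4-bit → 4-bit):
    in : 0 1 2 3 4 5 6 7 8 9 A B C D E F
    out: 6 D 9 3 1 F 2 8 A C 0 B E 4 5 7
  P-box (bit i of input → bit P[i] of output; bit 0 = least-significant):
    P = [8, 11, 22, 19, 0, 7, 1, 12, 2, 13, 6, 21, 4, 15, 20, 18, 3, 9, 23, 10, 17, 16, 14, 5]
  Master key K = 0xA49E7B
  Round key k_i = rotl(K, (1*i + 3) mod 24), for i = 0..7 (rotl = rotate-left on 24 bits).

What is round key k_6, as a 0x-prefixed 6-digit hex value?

0x3CF749

K = 0xA49E7B
k_0 = rotl(K, (1*0+3) mod 24) = rotl(K, 3) = 0x24F3DD
k_1 = rotl(K, (1*1+3) mod 24) = rotl(K, 4) = 0x49E7BA
k_2 = rotl(K, (1*2+3) mod 24) = rotl(K, 5) = 0x93CF74
k_3 = rotl(K, (1*3+3) mod 24) = rotl(K, 6) = 0x279EE9
k_4 = rotl(K, (1*4+3) mod 24) = rotl(K, 7) = 0x4F3DD2
k_5 = rotl(K, (1*5+3) mod 24) = rotl(K, 8) = 0x9E7BA4
k_6 = rotl(K, (1*6+3) mod 24) = rotl(K, 9) = 0x3CF749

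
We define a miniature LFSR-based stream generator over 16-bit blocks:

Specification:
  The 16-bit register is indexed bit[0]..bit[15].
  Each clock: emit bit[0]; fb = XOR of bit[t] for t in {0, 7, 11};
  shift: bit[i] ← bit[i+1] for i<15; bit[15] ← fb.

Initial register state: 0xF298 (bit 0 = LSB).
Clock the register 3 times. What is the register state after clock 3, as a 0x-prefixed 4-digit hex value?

reg_0 = 0xF298
clock 1: out=0, reg = 0xF94C
clock 2: out=0, reg = 0xFCA6
clock 3: out=0, reg = 0x7E53

0x7E53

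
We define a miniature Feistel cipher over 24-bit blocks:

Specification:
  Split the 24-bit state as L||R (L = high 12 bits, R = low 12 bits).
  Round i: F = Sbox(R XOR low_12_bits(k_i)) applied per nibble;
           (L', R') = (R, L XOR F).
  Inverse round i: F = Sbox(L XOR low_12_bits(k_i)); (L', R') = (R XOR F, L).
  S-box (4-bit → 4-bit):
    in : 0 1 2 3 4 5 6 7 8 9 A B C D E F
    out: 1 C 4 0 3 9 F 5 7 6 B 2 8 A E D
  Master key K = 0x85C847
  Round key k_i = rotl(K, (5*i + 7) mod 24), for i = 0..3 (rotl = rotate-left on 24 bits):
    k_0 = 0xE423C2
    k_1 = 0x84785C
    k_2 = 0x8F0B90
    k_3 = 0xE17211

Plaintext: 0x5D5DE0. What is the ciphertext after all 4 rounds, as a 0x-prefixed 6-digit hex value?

s_0 = plaintext = 0x5D5DE0
s_1 = Round(s_0, k_0) = 0xDE0B91
s_2 = Round(s_1, k_1) = 0xB91D6A
s_3 = Round(s_2, k_2) = 0xD6A44A
s_4 = Round(s_3, k_3) = 0x44A2F8

0x44A2F8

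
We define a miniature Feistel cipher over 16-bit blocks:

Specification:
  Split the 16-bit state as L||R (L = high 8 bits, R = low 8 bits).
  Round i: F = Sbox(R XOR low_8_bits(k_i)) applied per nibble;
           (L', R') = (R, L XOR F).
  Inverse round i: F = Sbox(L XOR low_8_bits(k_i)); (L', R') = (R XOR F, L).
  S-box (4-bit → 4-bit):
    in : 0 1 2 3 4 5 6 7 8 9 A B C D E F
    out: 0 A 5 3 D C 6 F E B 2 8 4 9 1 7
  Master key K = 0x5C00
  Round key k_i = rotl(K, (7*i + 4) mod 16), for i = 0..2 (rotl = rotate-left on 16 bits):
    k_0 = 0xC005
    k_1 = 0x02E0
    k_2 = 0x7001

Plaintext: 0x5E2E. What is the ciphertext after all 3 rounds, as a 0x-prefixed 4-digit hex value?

0x383D

s_0 = plaintext = 0x5E2E
s_1 = Round(s_0, k_0) = 0x2E06
s_2 = Round(s_1, k_1) = 0x0638
s_3 = Round(s_2, k_2) = 0x383D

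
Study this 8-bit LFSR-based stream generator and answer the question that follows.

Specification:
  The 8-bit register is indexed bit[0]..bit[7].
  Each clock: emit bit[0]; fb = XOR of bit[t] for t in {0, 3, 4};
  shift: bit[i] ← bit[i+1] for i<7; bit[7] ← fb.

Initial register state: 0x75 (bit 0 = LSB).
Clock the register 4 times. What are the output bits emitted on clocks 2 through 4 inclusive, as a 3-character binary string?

reg_0 = 0x75
clock 1: out=1, reg = 0x3A
clock 2: out=0, reg = 0x1D
clock 3: out=1, reg = 0x8E
clock 4: out=0, reg = 0xC7

010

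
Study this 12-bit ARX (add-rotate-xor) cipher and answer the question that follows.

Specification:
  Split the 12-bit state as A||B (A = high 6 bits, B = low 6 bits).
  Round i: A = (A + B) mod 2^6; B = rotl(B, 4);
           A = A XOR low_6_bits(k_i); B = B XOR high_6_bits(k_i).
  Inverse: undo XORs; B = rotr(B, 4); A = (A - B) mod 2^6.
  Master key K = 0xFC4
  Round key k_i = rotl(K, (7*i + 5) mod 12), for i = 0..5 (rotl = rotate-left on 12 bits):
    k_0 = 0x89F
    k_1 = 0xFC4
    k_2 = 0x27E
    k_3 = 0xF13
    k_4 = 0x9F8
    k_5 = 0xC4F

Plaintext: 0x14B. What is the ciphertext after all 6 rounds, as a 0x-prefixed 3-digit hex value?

0x8CC

s_0 = plaintext = 0x14B
s_1 = Round(s_0, k_0) = 0x3D0
s_2 = Round(s_1, k_1) = 0x6FB
s_3 = Round(s_2, k_2) = 0xA37
s_4 = Round(s_3, k_3) = 0x301
s_5 = Round(s_4, k_4) = 0xD77
s_6 = Round(s_5, k_5) = 0x8CC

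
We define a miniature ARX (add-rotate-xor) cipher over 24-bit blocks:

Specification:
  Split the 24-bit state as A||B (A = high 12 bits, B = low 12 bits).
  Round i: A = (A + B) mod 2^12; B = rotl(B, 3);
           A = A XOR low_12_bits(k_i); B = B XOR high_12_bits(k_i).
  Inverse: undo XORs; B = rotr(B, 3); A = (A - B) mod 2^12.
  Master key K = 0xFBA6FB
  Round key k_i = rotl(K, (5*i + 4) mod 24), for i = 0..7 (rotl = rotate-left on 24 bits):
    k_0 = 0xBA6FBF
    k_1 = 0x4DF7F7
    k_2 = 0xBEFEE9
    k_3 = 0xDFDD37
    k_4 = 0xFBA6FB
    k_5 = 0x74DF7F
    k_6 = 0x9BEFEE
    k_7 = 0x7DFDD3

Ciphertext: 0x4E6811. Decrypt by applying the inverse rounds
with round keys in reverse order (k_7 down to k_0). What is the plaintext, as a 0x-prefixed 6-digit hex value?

s_0 = ciphertext = 0x4E6811
s_1 = InvRound(s_0, k_7) = 0xB3CDF9
s_2 = InvRound(s_1, k_6) = 0x64AE88
s_3 = InvRound(s_2, k_5) = 0xDFDB38
s_4 = InvRound(s_3, k_4) = 0x676490
s_5 = InvRound(s_4, k_3) = 0x014B2D
s_6 = InvRound(s_5, k_2) = 0xAE5418
s_7 = InvRound(s_6, k_1) = 0xEFAE18
s_8 = InvRound(s_7, k_0) = 0x48ECB7

0x48ECB7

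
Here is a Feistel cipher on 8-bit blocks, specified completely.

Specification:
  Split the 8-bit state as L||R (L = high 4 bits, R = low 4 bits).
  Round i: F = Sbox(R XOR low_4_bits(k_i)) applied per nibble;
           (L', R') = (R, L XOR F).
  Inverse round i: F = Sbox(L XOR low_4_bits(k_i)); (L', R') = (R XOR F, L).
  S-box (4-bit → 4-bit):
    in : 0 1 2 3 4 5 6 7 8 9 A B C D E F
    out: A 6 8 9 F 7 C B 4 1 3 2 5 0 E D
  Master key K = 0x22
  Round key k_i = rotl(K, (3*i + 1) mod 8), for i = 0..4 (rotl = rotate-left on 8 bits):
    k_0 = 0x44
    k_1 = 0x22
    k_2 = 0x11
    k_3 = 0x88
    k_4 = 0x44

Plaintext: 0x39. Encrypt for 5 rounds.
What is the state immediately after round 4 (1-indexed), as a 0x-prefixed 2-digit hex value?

s_0 = plaintext = 0x39
s_1 = Round(s_0, k_0) = 0x93
s_2 = Round(s_1, k_1) = 0x3F
s_3 = Round(s_2, k_2) = 0xFD
s_4 = Round(s_3, k_3) = 0xD8
s_5 = Round(s_4, k_4) = 0x88

0xD8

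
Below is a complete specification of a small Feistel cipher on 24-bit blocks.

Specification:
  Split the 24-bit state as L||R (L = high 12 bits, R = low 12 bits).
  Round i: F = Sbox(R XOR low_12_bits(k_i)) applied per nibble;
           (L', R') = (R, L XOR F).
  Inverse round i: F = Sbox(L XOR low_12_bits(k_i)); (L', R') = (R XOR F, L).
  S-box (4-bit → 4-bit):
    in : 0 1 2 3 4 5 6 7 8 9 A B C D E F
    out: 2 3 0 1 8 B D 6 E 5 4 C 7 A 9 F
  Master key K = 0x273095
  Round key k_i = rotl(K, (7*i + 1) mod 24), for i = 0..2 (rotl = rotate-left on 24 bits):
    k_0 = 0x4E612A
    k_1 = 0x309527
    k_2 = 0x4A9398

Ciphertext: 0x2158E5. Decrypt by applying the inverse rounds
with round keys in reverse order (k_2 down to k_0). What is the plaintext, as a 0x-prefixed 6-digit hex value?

0xF1CB1B

s_0 = ciphertext = 0x2158E5
s_1 = InvRound(s_0, k_2) = 0xB0F215
s_2 = InvRound(s_1, k_1) = 0xB1BB0F
s_3 = InvRound(s_2, k_0) = 0xF1CB1B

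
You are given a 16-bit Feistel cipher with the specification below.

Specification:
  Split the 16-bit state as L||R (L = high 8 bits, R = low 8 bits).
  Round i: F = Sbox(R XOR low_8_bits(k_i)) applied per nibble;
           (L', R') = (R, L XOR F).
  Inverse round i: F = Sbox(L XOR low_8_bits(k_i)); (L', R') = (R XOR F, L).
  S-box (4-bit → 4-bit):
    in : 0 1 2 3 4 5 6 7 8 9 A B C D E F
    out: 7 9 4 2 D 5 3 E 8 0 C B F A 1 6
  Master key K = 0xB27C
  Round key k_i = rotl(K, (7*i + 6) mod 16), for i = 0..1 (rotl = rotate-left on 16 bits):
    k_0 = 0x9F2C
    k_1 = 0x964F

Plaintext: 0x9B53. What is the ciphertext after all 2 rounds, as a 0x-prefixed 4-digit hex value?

0x7D77

s_0 = plaintext = 0x9B53
s_1 = Round(s_0, k_0) = 0x537D
s_2 = Round(s_1, k_1) = 0x7D77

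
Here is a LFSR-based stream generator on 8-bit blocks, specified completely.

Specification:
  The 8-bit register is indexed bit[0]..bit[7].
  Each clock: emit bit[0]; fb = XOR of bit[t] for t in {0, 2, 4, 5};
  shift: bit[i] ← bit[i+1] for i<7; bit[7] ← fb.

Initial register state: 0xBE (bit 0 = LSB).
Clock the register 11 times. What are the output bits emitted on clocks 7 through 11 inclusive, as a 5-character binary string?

01111

reg_0 = 0xBE
clock 1: out=0, reg = 0xDF
clock 2: out=1, reg = 0xEF
clock 3: out=1, reg = 0xF7
clock 4: out=1, reg = 0x7B
clock 5: out=1, reg = 0xBD
clock 6: out=1, reg = 0x5E
clock 7: out=0, reg = 0x2F
clock 8: out=1, reg = 0x97
clock 9: out=1, reg = 0xCB
clock 10: out=1, reg = 0xE5
clock 11: out=1, reg = 0xF2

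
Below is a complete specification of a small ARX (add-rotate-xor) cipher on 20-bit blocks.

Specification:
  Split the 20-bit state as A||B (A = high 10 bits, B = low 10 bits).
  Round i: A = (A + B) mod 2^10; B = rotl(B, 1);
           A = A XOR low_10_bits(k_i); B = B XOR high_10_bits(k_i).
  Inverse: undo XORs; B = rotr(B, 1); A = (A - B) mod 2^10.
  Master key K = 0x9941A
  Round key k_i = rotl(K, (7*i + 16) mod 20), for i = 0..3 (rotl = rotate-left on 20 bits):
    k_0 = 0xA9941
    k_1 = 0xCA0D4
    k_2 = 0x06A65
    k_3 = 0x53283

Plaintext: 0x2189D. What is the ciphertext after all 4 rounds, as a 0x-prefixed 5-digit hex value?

0xC553C

s_0 = plaintext = 0x2189D
s_1 = Round(s_0, k_0) = 0x18B9C
s_2 = Round(s_1, k_1) = 0xCA811
s_3 = Round(s_2, k_2) = 0x57838
s_4 = Round(s_3, k_3) = 0xC553C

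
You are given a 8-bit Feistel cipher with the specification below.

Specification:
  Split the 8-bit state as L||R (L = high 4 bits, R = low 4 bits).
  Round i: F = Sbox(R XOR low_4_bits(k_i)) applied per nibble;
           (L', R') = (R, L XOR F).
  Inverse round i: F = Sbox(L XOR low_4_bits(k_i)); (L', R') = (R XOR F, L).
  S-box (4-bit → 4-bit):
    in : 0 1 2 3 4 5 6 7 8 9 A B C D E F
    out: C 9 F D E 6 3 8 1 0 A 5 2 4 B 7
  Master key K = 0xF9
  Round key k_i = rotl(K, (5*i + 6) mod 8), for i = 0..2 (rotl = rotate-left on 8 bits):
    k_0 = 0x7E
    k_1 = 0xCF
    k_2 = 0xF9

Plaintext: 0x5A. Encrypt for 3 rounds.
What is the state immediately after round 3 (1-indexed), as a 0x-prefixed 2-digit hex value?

0x4F

s_0 = plaintext = 0x5A
s_1 = Round(s_0, k_0) = 0xAB
s_2 = Round(s_1, k_1) = 0xB4
s_3 = Round(s_2, k_2) = 0x4F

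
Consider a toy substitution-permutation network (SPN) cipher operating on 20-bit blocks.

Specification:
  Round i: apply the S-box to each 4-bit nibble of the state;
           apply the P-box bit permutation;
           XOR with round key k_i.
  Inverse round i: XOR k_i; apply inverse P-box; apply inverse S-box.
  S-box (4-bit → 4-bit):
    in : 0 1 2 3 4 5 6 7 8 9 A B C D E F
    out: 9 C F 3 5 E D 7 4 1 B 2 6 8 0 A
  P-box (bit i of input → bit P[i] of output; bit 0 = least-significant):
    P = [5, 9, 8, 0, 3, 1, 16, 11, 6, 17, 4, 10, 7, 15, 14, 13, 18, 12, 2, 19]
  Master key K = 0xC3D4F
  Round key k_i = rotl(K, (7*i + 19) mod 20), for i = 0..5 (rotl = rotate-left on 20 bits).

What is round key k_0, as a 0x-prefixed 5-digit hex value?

0xE1EA7

K = 0xC3D4F
k_0 = rotl(K, (7*0+19) mod 20) = rotl(K, 19) = 0xE1EA7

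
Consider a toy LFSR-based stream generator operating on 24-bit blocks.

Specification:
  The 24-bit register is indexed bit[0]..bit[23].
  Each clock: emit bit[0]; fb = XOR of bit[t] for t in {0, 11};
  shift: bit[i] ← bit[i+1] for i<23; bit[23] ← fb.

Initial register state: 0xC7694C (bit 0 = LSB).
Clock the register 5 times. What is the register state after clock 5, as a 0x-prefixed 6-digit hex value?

0x0E3B4A

reg_0 = 0xC7694C
clock 1: out=0, reg = 0xE3B4A6
clock 2: out=0, reg = 0x71DA53
clock 3: out=1, reg = 0x38ED29
clock 4: out=1, reg = 0x1C7694
clock 5: out=0, reg = 0x0E3B4A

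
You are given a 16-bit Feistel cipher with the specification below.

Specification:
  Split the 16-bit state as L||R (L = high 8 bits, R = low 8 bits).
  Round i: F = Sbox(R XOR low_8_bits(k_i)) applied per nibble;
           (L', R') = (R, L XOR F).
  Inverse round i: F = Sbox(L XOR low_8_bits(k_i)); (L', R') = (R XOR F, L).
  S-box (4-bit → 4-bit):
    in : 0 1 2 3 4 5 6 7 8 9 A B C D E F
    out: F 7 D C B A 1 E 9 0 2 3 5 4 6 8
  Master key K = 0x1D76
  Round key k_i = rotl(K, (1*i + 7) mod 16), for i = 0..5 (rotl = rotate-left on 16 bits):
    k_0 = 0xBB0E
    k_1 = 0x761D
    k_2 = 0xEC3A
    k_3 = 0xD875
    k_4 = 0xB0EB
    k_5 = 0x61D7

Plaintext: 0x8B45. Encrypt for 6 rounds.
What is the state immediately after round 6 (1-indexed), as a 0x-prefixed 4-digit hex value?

s_0 = plaintext = 0x8B45
s_1 = Round(s_0, k_0) = 0x4538
s_2 = Round(s_1, k_1) = 0x389F
s_3 = Round(s_2, k_2) = 0x9F12
s_4 = Round(s_3, k_3) = 0x1281
s_5 = Round(s_4, k_4) = 0x8100
s_6 = Round(s_5, k_5) = 0x00CF

0x00CF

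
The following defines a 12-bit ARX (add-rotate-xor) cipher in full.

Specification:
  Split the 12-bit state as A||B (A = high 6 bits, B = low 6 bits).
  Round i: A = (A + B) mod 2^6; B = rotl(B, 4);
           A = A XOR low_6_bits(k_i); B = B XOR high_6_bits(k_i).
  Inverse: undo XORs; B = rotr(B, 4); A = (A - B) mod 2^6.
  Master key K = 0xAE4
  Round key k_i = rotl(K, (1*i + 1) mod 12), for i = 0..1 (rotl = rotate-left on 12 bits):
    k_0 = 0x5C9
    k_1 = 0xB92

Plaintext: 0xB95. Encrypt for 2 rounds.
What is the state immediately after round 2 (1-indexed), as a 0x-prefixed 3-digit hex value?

s_0 = plaintext = 0xB95
s_1 = Round(s_0, k_0) = 0x282
s_2 = Round(s_1, k_1) = 0x78E

0x78E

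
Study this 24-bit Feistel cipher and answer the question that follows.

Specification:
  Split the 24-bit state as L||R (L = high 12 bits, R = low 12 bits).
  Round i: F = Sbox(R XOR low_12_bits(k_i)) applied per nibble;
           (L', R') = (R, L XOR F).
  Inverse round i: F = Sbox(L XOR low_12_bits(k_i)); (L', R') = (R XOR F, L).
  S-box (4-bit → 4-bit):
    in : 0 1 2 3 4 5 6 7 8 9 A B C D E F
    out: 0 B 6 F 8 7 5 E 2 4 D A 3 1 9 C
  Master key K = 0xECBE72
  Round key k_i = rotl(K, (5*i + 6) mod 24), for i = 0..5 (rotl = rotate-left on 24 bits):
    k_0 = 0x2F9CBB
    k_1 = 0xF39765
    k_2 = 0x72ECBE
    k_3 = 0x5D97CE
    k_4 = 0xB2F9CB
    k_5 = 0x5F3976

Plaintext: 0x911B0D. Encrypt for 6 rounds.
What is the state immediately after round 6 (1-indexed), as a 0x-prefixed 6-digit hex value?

0x36AF77

s_0 = plaintext = 0x911B0D
s_1 = Round(s_0, k_0) = 0xB0D7B4
s_2 = Round(s_1, k_1) = 0x7B4B16
s_3 = Round(s_2, k_2) = 0xB16966
s_4 = Round(s_3, k_3) = 0x9662C4
s_5 = Round(s_4, k_4) = 0x2C436A
s_6 = Round(s_5, k_5) = 0x36AF77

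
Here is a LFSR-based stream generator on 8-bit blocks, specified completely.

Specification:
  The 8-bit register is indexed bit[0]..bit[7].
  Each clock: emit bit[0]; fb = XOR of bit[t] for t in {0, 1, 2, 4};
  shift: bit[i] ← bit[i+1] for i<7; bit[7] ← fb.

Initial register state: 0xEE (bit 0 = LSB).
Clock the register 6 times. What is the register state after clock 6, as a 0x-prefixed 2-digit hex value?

reg_0 = 0xEE
clock 1: out=0, reg = 0x77
clock 2: out=1, reg = 0x3B
clock 3: out=1, reg = 0x9D
clock 4: out=1, reg = 0xCE
clock 5: out=0, reg = 0x67
clock 6: out=1, reg = 0xB3

0xB3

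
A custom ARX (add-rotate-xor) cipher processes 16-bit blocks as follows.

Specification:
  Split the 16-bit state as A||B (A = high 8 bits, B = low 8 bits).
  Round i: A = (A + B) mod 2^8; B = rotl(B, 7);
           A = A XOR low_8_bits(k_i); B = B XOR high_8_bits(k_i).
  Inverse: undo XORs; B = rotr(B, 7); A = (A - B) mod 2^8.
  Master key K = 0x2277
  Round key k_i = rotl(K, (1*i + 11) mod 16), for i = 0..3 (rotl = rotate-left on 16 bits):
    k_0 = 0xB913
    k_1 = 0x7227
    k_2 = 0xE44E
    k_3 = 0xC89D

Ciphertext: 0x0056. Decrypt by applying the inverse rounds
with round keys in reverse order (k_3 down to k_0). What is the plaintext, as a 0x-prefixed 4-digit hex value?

0x5674

s_0 = ciphertext = 0x0056
s_1 = InvRound(s_0, k_3) = 0x603D
s_2 = InvRound(s_1, k_2) = 0x7BB3
s_3 = InvRound(s_2, k_1) = 0xD983
s_4 = InvRound(s_3, k_0) = 0x5674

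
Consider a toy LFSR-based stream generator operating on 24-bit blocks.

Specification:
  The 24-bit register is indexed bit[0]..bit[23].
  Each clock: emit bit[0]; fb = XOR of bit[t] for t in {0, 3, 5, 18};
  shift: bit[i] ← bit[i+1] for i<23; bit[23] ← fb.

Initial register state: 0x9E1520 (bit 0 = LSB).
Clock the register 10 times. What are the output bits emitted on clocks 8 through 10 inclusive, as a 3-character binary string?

reg_0 = 0x9E1520
clock 1: out=0, reg = 0x4F0A90
clock 2: out=0, reg = 0xA78548
clock 3: out=0, reg = 0x53C2A4
clock 4: out=0, reg = 0xA9E152
clock 5: out=0, reg = 0x54F0A9
clock 6: out=1, reg = 0x2A7854
clock 7: out=0, reg = 0x153C2A
clock 8: out=0, reg = 0x8A9E15
clock 9: out=1, reg = 0xC54F0A
clock 10: out=0, reg = 0x62A785

010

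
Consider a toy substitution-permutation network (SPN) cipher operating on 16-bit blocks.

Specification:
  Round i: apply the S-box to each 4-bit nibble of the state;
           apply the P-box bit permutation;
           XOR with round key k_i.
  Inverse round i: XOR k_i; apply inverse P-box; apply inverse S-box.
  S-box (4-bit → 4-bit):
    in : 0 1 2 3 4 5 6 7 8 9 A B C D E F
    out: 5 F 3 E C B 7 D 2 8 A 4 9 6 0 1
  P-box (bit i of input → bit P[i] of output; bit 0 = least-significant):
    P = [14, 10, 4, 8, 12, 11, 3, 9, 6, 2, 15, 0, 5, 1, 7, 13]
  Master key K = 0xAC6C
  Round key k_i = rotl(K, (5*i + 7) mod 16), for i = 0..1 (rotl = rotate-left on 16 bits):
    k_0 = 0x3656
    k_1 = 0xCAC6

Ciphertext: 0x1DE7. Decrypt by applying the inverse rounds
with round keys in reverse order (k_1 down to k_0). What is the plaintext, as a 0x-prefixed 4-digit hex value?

0xD490

s_0 = ciphertext = 0x1DE7
s_1 = InvRound(s_0, k_1) = 0xF4C5
s_2 = InvRound(s_1, k_0) = 0xD490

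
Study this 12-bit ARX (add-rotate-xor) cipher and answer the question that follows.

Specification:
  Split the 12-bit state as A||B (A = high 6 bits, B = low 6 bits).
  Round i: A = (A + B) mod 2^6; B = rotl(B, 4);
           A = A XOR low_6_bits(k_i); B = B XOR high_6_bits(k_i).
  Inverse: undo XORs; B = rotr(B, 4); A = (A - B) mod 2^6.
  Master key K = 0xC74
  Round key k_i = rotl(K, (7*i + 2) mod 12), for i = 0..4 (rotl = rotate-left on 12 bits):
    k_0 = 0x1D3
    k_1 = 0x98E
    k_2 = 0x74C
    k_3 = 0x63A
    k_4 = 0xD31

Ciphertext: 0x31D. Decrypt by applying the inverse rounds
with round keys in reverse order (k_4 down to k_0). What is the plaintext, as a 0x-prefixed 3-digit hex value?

s_0 = ciphertext = 0x31D
s_1 = InvRound(s_0, k_4) = 0x5E6
s_2 = InvRound(s_1, k_3) = 0xCBB
s_3 = InvRound(s_2, k_2) = 0x91A
s_4 = InvRound(s_3, k_1) = 0xDF3
s_5 = InvRound(s_4, k_0) = 0x453

0x453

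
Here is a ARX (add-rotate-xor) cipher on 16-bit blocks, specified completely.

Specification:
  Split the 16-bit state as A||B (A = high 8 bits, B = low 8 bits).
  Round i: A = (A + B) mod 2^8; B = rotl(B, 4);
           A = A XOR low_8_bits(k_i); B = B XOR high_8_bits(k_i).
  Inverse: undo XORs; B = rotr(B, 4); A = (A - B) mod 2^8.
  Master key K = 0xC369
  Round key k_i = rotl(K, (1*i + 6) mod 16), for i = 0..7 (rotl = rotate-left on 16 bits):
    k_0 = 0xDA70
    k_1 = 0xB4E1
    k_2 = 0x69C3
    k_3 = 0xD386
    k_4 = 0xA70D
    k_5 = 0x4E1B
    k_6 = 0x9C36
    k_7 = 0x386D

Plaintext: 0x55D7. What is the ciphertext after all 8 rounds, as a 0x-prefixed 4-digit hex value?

0x454E

s_0 = plaintext = 0x55D7
s_1 = Round(s_0, k_0) = 0x5CA7
s_2 = Round(s_1, k_1) = 0xE2CE
s_3 = Round(s_2, k_2) = 0x7385
s_4 = Round(s_3, k_3) = 0x7E8B
s_5 = Round(s_4, k_4) = 0x041F
s_6 = Round(s_5, k_5) = 0x38BF
s_7 = Round(s_6, k_6) = 0xC167
s_8 = Round(s_7, k_7) = 0x454E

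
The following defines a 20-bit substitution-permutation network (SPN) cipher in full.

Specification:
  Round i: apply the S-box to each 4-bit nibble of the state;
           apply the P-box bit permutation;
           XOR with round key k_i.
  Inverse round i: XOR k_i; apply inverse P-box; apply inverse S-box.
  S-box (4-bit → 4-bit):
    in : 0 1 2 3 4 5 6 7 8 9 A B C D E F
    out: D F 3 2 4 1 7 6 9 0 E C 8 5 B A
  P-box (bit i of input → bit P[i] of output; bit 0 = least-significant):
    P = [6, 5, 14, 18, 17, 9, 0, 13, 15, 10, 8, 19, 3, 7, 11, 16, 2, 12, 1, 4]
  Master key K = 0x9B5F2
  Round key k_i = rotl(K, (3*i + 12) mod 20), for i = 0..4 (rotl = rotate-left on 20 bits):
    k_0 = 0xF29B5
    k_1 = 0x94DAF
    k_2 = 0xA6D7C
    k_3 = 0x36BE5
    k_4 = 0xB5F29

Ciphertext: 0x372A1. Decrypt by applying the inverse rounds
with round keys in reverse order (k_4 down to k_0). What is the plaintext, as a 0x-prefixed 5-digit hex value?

s_0 = ciphertext = 0x372A1
s_1 = InvRound(s_0, k_4) = 0x96AC9
s_2 = InvRound(s_1, k_3) = 0x55B53
s_3 = InvRound(s_2, k_2) = 0x68F1F
s_4 = InvRound(s_3, k_1) = 0xCF82A
s_5 = InvRound(s_4, k_0) = 0x1EDD4

0x1EDD4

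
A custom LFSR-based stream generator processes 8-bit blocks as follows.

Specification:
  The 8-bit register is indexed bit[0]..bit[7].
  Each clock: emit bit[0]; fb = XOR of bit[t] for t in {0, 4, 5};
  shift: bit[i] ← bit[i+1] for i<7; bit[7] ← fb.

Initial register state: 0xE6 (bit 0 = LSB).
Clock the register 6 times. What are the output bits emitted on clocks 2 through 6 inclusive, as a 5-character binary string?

11001

reg_0 = 0xE6
clock 1: out=0, reg = 0xF3
clock 2: out=1, reg = 0xF9
clock 3: out=1, reg = 0xFC
clock 4: out=0, reg = 0x7E
clock 5: out=0, reg = 0x3F
clock 6: out=1, reg = 0x9F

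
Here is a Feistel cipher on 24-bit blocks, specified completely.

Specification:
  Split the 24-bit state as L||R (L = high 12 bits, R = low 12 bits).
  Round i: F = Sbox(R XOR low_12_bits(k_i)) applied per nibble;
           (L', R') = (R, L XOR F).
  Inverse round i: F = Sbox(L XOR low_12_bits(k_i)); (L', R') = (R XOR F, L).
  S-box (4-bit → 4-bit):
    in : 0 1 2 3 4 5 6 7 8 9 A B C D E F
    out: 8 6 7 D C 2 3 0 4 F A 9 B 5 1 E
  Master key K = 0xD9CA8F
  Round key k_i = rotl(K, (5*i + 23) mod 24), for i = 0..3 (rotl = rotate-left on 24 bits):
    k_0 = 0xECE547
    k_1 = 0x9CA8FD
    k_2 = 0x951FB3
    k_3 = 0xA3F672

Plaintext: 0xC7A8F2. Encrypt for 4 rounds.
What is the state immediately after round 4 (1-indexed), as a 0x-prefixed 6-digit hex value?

0xF95180

s_0 = plaintext = 0xC7A8F2
s_1 = Round(s_0, k_0) = 0x8F29E8
s_2 = Round(s_1, k_1) = 0x9E8E90
s_3 = Round(s_2, k_2) = 0xE90F95
s_4 = Round(s_3, k_3) = 0xF95180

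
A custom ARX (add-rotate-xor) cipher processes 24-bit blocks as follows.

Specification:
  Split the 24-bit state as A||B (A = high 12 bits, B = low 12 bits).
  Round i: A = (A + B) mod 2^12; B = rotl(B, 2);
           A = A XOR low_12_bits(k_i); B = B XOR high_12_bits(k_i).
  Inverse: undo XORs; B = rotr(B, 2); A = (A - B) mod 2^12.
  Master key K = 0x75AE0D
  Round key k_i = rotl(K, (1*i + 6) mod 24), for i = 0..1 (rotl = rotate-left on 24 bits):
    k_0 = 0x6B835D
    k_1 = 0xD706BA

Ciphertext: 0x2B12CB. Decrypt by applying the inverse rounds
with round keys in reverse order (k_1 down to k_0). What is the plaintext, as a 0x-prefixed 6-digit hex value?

0xCEBA55

s_0 = ciphertext = 0x2B12CB
s_1 = InvRound(s_0, k_1) = 0x41DFEE
s_2 = InvRound(s_1, k_0) = 0xCEBA55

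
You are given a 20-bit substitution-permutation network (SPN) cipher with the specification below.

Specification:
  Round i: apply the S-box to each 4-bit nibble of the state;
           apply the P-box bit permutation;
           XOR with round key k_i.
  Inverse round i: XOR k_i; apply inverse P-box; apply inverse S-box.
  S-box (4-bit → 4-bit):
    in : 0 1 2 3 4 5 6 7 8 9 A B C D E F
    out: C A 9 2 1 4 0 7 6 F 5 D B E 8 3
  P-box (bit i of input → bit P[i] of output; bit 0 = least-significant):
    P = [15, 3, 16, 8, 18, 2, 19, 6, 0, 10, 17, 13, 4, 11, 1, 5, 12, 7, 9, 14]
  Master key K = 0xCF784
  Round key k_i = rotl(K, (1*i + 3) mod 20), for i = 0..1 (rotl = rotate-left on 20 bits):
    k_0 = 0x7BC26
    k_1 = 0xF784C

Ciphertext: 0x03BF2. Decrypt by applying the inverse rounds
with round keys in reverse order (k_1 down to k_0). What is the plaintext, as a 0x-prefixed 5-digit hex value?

s_0 = ciphertext = 0x03BF2
s_1 = InvRound(s_0, k_1) = 0xDB57D
s_2 = InvRound(s_1, k_0) = 0x67A01

0x67A01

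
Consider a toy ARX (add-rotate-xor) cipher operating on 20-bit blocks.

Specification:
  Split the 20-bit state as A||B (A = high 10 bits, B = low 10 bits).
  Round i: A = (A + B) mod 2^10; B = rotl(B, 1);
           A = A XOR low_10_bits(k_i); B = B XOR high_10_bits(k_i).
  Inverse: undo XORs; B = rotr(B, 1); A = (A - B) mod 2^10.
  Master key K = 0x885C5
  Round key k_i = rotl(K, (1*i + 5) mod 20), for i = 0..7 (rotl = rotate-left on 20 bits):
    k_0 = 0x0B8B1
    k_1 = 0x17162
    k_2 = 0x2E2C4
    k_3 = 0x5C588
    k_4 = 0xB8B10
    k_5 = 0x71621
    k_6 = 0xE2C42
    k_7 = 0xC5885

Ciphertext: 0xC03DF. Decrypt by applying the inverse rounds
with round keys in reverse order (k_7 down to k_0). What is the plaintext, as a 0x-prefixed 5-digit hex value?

s_0 = ciphertext = 0xC03DF
s_1 = InvRound(s_0, k_7) = 0x48664
s_2 = InvRound(s_1, k_6) = 0x9B2F7
s_3 = InvRound(s_2, k_5) = 0xAD199
s_4 = InvRound(s_3, k_4) = 0x79FBD
s_5 = InvRound(s_4, k_3) = 0xC2566
s_6 = InvRound(s_5, k_2) = 0x378EF
s_7 = InvRound(s_6, k_1) = 0xD8E59
s_8 = InvRound(s_7, k_0) = 0x25F3B

0x25F3B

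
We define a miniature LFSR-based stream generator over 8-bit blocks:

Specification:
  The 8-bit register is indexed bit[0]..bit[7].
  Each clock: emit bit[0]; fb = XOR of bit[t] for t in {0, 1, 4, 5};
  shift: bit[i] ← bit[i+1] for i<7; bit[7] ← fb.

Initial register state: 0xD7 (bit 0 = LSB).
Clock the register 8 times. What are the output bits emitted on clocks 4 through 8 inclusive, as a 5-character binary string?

reg_0 = 0xD7
clock 1: out=1, reg = 0xEB
clock 2: out=1, reg = 0xF5
clock 3: out=1, reg = 0xFA
clock 4: out=0, reg = 0xFD
clock 5: out=1, reg = 0xFE
clock 6: out=0, reg = 0xFF
clock 7: out=1, reg = 0x7F
clock 8: out=1, reg = 0x3F

01011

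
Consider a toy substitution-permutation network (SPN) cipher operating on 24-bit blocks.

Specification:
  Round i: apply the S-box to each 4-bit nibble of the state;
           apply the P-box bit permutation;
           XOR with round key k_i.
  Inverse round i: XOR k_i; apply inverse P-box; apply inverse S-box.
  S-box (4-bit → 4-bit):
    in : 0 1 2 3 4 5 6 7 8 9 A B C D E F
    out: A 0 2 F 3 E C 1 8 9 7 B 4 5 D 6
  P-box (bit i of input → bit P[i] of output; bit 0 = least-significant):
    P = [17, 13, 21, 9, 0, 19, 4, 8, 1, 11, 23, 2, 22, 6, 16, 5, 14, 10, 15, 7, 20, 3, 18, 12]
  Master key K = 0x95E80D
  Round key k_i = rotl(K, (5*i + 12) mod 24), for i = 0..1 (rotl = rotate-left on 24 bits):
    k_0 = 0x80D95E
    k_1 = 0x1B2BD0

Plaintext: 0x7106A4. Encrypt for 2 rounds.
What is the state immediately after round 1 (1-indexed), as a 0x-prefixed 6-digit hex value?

s_0 = plaintext = 0x7106A4
s_1 = Round(s_0, k_0) = 0x1AF92B
s_2 = Round(s_1, k_1) = 0x10CD96

0x1AF92B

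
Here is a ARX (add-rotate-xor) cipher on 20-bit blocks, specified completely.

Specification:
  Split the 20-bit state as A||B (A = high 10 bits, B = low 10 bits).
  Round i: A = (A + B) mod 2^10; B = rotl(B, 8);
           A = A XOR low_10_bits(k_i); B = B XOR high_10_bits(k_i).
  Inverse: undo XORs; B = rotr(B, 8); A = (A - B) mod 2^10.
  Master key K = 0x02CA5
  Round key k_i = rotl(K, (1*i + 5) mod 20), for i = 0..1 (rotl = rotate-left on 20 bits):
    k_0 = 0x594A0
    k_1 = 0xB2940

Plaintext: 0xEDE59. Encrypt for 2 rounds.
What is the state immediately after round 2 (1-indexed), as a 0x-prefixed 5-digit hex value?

0xB8DF6

s_0 = plaintext = 0xEDE59
s_1 = Round(s_0, k_0) = 0xAC0F3
s_2 = Round(s_1, k_1) = 0xB8DF6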